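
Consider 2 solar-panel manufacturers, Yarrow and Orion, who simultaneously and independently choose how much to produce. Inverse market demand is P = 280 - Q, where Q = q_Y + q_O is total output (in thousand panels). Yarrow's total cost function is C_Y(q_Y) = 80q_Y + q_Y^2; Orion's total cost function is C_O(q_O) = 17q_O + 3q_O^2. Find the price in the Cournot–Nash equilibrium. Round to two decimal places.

209.39

Yarrow's profit: π_Y = (280 - Q)q_Y - (80q_Y + q_Y²). Setting ∂π_Y/∂q_Y = 0: 200 - 4q_Y - (q_O) = 0.
Orion's first-order condition: 263 - 8q_O - (q_Y) = 0.
Best responses: q_Y = (200 - q_O)/4, q_O = (263 - q_Y)/8.
Solving the pair: q_Y = 1337/31, q_O = 852/31.
Total output Q = 70.6129, so price P = 280 - 70.6129 = 209.3871.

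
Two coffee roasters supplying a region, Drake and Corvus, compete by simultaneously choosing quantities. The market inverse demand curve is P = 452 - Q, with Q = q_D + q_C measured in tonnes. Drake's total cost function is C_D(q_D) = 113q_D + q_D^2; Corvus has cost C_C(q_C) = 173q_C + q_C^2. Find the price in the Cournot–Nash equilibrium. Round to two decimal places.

328.40

Drake's profit: π_D = (452 - Q)q_D - (113q_D + q_D²). Setting ∂π_D/∂q_D = 0: 339 - 4q_D - (q_C) = 0.
Corvus's first-order condition: 279 - 4q_C - (q_D) = 0.
Rearranging gives the reaction functions q_D = (339 - q_C)/4 and q_C = (279 - q_D)/4.
Solving the pair: q_D = 359/5, q_C = 259/5.
Total output Q = 618/5, so price P = 452 - 618/5 = 1642/5.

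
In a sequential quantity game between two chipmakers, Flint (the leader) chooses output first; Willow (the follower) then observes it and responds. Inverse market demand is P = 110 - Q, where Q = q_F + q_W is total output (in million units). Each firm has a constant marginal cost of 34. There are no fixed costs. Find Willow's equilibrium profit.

Solve by backward induction. Given q_F, the follower Willow maximises π_W = (110 - q_F - q_W)q_W - 34q_W.
∂π_W/∂q_W = 76 - q_F - 2q_W = 0 gives the reaction function q_W = (76 - q_F)/2.
Flint substitutes q_W(q_F) into its own profit: π_F = q_F(110 - q_F - (76 - q_F)/2) - 34q_F = (72 - (1/2)q_F)q_F - 34q_F.
Maximising: ∂π_F/∂q_F = 38 - q_F = 0, giving q_F = 38.
Then q_W = (76 - 38)/2 = 19.
Price P = 110 - 57 = 53.
Willow's profit: (53 - 34)·19 = 361.

361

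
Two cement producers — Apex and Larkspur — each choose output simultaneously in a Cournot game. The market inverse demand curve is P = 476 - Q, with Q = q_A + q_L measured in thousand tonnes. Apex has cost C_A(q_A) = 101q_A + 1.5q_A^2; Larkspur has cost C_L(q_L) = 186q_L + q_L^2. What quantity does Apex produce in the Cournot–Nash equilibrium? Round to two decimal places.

Apex's profit: π_A = (476 - Q)q_A - (101q_A + (3/2)q_A²). Setting ∂π_A/∂q_A = 0: 375 - 5q_A - (q_L) = 0.
Larkspur's first-order condition: 290 - 4q_L - (q_A) = 0.
Best responses: q_A = (375 - q_L)/5, q_L = (290 - q_A)/4.
Substituting one into the other gives q_A = 1210/19 and q_L = 1075/19.

63.68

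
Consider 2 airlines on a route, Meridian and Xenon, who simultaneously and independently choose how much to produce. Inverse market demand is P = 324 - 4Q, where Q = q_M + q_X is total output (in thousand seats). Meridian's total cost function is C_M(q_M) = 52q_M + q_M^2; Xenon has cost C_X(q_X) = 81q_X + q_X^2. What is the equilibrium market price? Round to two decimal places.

176.86

Meridian's profit: π_M = (324 - 4Q)q_M - (52q_M + q_M²). Setting ∂π_M/∂q_M = 0: 272 - 10q_M - 4(q_X) = 0.
Xenon's profit: π_X = (324 - 4Q)q_X - (81q_X + q_X²). Setting ∂π_X/∂q_X = 0: 243 - 10q_X - 4(q_M) = 0.
Best responses: q_M = (272 - 4q_X)/10, q_X = (243 - 4q_M)/10.
Solving the pair: q_M = 437/21, q_X = 671/42.
Total output Q = 515/14, so price P = 324 - 4·(515/14) = 1238/7.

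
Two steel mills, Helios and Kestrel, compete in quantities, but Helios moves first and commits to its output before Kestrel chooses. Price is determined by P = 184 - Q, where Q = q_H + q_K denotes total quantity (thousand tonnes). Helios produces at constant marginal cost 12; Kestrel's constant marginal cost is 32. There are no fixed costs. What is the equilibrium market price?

60

The follower Kestrel best-responds to any q_H: π_K = (184 - Q)q_K - 32q_K.
Follower FOC: 152 - q_H - 2q_K = 0, so q_K(q_H) = (152 - q_H)/2.
Helios substitutes q_K(q_H) into its own profit: π_H = q_H(184 - q_H - (152 - q_H)/2) - 12q_H = (108 - (1/2)q_H)q_H - 12q_H.
Leader FOC: 96 - q_H = 0, so q_H = 96.
Then q_K = (152 - 96)/2 = 28.
Total output Q = 124, so price P = 184 - 124 = 60.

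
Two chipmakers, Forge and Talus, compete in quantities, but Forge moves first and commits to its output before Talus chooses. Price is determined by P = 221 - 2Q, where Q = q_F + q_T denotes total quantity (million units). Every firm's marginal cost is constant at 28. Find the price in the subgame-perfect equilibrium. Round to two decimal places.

The follower Talus best-responds to any q_F: π_T = (221 - 2Q)q_T - 28q_T.
Follower FOC: 193 - 2q_F - 4q_T = 0, so q_T(q_F) = (193 - 2q_F)/4.
The leader anticipates this reaction. Substituting into P = 221 - 2Q gives P = 249/2 - q_F, so π_F = (249/2 - q_F)q_F - 28q_F.
Maximising: ∂π_F/∂q_F = 193/2 - 2q_F = 0, giving q_F = 193/4.
Then q_T = (193 - 2·(193/4))/4 = 193/8.
Total output Q = 579/8, so price P = 221 - 2·(579/8) = 305/4.

76.25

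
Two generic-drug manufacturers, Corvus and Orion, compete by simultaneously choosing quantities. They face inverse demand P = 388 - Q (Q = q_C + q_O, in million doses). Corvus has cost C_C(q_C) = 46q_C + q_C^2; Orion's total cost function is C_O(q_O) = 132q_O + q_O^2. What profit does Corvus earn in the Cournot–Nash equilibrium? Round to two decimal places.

Corvus's profit: π_C = (388 - Q)q_C - (46q_C + q_C²). Setting ∂π_C/∂q_C = 0: 342 - 4q_C - (q_O) = 0.
Orion's first-order condition: 256 - 4q_O - (q_C) = 0.
Best responses: q_C = (342 - q_O)/4, q_O = (256 - q_C)/4.
Substituting one into the other gives q_C = 1112/15 and q_O = 682/15.
Price P = 388 - 598/5 = 1342/5.
Corvus's profit: (1342/5)·(1112/15) - 46·(1112/15) - (1112/15)² = 10991.5022.

10991.50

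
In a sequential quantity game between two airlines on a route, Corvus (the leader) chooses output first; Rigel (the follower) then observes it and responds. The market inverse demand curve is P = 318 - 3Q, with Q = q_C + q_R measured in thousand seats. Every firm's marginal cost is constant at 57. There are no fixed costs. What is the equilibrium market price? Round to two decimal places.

Solve by backward induction. Given q_C, the follower Rigel maximises π_R = (318 - 3q_C - 3q_R)q_R - 57q_R.
Setting the follower's marginal profit to zero, 261 - 3q_C - 6q_R = 0, i.e. q_R = (261 - 3q_C)/6.
Corvus substitutes q_R(q_C) into its own profit: π_C = q_C(318 - 3q_C - (261 - 3q_C)/2) - 57q_C = (375/2 - (3/2)q_C)q_C - 57q_C.
Maximising: ∂π_C/∂q_C = 261/2 - 3q_C = 0, giving q_C = 87/2.
Then q_R = (261 - 3·(87/2))/6 = 87/4.
Total output Q = 261/4, so price P = 318 - 3·(261/4) = 489/4.

122.25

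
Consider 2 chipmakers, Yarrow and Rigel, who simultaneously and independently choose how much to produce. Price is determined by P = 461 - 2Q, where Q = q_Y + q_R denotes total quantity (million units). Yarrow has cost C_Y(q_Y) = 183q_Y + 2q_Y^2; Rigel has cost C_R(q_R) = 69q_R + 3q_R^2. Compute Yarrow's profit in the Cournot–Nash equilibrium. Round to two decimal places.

Yarrow's profit: π_Y = (461 - 2Q)q_Y - (183q_Y + 2q_Y²). Setting ∂π_Y/∂q_Y = 0: 278 - 8q_Y - 2(q_R) = 0.
Rigel's profit: π_R = (461 - 2Q)q_R - (69q_R + 3q_R²). Setting ∂π_R/∂q_R = 0: 392 - 10q_R - 2(q_Y) = 0.
Best responses: q_Y = (278 - 2q_R)/8, q_R = (392 - 2q_Y)/10.
Solving the pair: q_Y = 499/19, q_R = 645/19.
Price P = 461 - 2·(1144/19) = 340.5789.
Yarrow's profit: 340.5789·(499/19) - 183·(499/19) - 2(499/19)² = 2759.0139.

2759.01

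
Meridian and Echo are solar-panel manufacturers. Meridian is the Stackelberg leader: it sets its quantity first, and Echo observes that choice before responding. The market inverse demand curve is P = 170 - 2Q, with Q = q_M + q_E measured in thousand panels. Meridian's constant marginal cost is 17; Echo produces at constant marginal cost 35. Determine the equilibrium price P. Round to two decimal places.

59.75

The follower Echo best-responds to any q_M: π_E = (170 - 2Q)q_E - 35q_E.
Follower FOC: 135 - 2q_M - 4q_E = 0, so q_E(q_M) = (135 - 2q_M)/4.
The leader anticipates this reaction. Substituting into P = 170 - 2Q gives P = 205/2 - q_M, so π_M = (205/2 - q_M)q_M - 17q_M.
Maximising: ∂π_M/∂q_M = 171/2 - 2q_M = 0, giving q_M = 171/4.
Then q_E = (135 - 2·(171/4))/4 = 99/8.
Total output Q = 441/8, so price P = 170 - 2·(441/8) = 239/4.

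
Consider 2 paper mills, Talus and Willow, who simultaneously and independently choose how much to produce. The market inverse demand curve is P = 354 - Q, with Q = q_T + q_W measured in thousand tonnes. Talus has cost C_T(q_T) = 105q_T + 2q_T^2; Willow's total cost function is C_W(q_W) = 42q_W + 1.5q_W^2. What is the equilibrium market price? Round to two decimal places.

Talus's profit: π_T = (354 - Q)q_T - (105q_T + 2q_T²). Setting ∂π_T/∂q_T = 0: 249 - 6q_T - (q_W) = 0.
Willow's profit: π_W = (354 - Q)q_W - (42q_W + (3/2)q_W²). Setting ∂π_W/∂q_W = 0: 312 - 5q_W - (q_T) = 0.
Rearranging gives the reaction functions q_T = (249 - q_W)/6 and q_W = (312 - q_T)/5.
Solving the pair: q_T = 933/29, q_W = 1623/29.
Total output Q = 88.1379, so price P = 354 - 88.1379 = 265.8621.

265.86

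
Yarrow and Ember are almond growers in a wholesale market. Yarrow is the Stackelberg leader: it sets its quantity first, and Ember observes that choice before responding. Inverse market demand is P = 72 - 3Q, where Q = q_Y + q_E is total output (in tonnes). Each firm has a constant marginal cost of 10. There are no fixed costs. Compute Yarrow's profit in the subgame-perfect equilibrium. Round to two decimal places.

160.17

Solve by backward induction. Given q_Y, the follower Ember maximises π_E = (72 - 3q_Y - 3q_E)q_E - 10q_E.
Setting the follower's marginal profit to zero, 62 - 3q_Y - 6q_E = 0, i.e. q_E = (62 - 3q_Y)/6.
The leader anticipates this reaction. Substituting into P = 72 - 3Q gives P = 41 - (3/2)q_Y, so π_Y = (41 - (3/2)q_Y)q_Y - 10q_Y.
Maximising: ∂π_Y/∂q_Y = 31 - 3q_Y = 0, giving q_Y = 31/3.
Then q_E = (62 - 3·(31/3))/6 = 31/6.
Price P = 72 - 3·(31/2) = 51/2.
Yarrow's profit: (51/2 - 10)·(31/3) = 961/6.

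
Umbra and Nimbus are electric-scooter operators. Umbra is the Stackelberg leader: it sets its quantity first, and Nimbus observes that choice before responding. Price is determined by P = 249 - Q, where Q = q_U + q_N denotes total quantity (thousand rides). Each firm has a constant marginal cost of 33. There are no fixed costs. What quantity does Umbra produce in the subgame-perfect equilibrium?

The follower Nimbus best-responds to any q_U: π_N = (249 - Q)q_N - 33q_N.
∂π_N/∂q_N = 216 - q_U - 2q_N = 0 gives the reaction function q_N = (216 - q_U)/2.
Umbra substitutes q_N(q_U) into its own profit: π_U = q_U(249 - q_U - (216 - q_U)/2) - 33q_U = (141 - (1/2)q_U)q_U - 33q_U.
The leader's first-order condition 108 - q_U = 0 yields q_U = 108.
Then q_N = (216 - 108)/2 = 54.

108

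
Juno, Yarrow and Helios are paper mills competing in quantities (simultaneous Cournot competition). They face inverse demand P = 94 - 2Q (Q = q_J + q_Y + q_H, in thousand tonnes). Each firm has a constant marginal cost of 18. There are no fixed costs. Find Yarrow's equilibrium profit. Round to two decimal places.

A representative firm's profit is π_i = q_i(94 - 2Q) - 18q_i.
Setting ∂π_i/∂q_i = 0 with rivals' quantities fixed: 76 - 4q_i - 2·Σ_{j≠i} q_j = 0.
By symmetry each firm produces the same amount; substituting Σ_{j≠i} q_j = 2q_i yields q_i = 76/8 = 19/2.
Price P = 94 - 2·(57/2) = 37.
Yarrow's profit: (37 - 18)·(19/2) = 361/2.

180.50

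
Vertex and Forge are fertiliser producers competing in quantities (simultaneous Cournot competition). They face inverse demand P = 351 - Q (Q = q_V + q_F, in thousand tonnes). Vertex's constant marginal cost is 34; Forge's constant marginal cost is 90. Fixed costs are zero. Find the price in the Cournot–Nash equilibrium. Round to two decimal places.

158.33

Vertex's profit: π_V = (351 - Q)q_V - (34q_V). Setting ∂π_V/∂q_V = 0: 317 - 2q_V - (q_F) = 0.
Forge's first-order condition: 261 - 2q_F - (q_V) = 0.
So q_V = (317 - q_F)/2 and q_F = (261 - q_V)/2.
Substituting one into the other gives q_V = 373/3 and q_F = 205/3.
Total output Q = 578/3, so price P = 351 - 578/3 = 475/3.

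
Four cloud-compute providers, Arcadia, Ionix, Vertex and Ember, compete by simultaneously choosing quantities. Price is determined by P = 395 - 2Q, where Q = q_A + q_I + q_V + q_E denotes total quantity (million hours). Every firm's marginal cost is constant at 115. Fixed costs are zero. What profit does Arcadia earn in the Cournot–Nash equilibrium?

A representative firm's profit is π_i = q_i(395 - 2Q) - 115q_i.
First-order condition (treating rivals' output as given): 280 - 4q_i - 2·Σ_{j≠i} q_j = 0.
By symmetry each firm produces the same amount; substituting Σ_{j≠i} q_j = 3q_i yields q_i = 280/10 = 28.
Price P = 395 - 2·112 = 171.
Arcadia's profit: (171 - 115)·28 = 1568.

1568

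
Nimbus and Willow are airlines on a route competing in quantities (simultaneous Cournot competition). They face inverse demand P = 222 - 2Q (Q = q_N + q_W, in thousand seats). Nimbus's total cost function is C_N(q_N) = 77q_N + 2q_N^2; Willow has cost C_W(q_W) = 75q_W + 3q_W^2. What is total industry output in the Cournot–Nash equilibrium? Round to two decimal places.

Nimbus's profit: π_N = (222 - 2Q)q_N - (77q_N + 2q_N²). Setting ∂π_N/∂q_N = 0: 145 - 8q_N - 2(q_W) = 0.
Willow's profit: π_W = (222 - 2Q)q_W - (75q_W + 3q_W²). Setting ∂π_W/∂q_W = 0: 147 - 10q_W - 2(q_N) = 0.
Best responses: q_N = (145 - 2q_W)/8, q_W = (147 - 2q_N)/10.
Substituting one into the other gives q_N = 289/19 and q_W = 443/38.
Total output Q = 289/19 + 443/38 = 1021/38.

26.87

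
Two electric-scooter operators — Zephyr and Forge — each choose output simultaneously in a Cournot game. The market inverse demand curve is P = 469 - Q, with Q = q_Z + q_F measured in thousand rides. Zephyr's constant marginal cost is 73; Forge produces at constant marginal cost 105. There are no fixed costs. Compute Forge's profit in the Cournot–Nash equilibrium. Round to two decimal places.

Zephyr's profit: π_Z = (469 - Q)q_Z - (73q_Z). Setting ∂π_Z/∂q_Z = 0: 396 - 2q_Z - (q_F) = 0.
Forge's first-order condition: 364 - 2q_F - (q_Z) = 0.
Best responses: q_Z = (396 - q_F)/2, q_F = (364 - q_Z)/2.
Substituting one into the other gives q_Z = 428/3 and q_F = 332/3.
Price P = 469 - 760/3 = 647/3.
Forge's profit: (647/3 - 105)·(332/3) = 12247.1111.

12247.11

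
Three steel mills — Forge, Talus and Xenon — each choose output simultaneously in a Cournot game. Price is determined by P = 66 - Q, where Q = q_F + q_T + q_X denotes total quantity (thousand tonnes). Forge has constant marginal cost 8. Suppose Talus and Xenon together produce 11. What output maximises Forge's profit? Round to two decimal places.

23.50

With rivals' combined output fixed at 11, Forge's profit is π_F = (66 - 11 - q_F)q_F - (8q_F) = (55 - q_F)q_F - (8q_F).
∂π_F/∂q_F = 47 - 2q_F = 0, so q_F = 47/2.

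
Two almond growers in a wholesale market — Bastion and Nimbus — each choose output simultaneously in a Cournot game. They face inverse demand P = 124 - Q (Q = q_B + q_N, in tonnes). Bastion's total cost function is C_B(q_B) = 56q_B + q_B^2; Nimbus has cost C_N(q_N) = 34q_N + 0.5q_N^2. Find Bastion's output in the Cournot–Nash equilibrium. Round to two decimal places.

Bastion's profit: π_B = (124 - Q)q_B - (56q_B + q_B²). Setting ∂π_B/∂q_B = 0: 68 - 4q_B - (q_N) = 0.
Nimbus's first-order condition: 90 - 3q_N - (q_B) = 0.
So q_B = (68 - q_N)/4 and q_N = (90 - q_B)/3.
Solving the pair: q_B = 114/11, q_N = 292/11.

10.36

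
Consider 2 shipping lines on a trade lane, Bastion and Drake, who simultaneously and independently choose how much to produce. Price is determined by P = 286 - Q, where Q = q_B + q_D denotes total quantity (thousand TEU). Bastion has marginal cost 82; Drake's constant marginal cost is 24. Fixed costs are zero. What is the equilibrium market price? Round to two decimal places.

130.67

Bastion's profit: π_B = (286 - Q)q_B - (82q_B). Setting ∂π_B/∂q_B = 0: 204 - 2q_B - (q_D) = 0.
Drake's profit: π_D = (286 - Q)q_D - (24q_D). Setting ∂π_D/∂q_D = 0: 262 - 2q_D - (q_B) = 0.
Best responses: q_B = (204 - q_D)/2, q_D = (262 - q_B)/2.
Substituting one into the other gives q_B = 146/3 and q_D = 320/3.
Total output Q = 466/3, so price P = 286 - 466/3 = 392/3.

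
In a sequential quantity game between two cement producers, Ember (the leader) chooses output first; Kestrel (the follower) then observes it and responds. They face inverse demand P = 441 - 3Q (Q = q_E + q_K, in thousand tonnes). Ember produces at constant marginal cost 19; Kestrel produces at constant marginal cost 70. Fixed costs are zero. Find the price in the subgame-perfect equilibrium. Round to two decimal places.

137.25

The follower Kestrel best-responds to any q_E: π_K = (441 - 3Q)q_K - 70q_K.
∂π_K/∂q_K = 371 - 3q_E - 6q_K = 0 gives the reaction function q_K = (371 - 3q_E)/6.
Ember substitutes q_K(q_E) into its own profit: π_E = q_E(441 - 3q_E - (371 - 3q_E)/2) - 19q_E = (511/2 - (3/2)q_E)q_E - 19q_E.
The leader's first-order condition 473/2 - 3q_E = 0 yields q_E = 473/6.
Then q_K = (371 - 3·(473/6))/6 = 269/12.
Total output Q = 405/4, so price P = 441 - 3·(405/4) = 549/4.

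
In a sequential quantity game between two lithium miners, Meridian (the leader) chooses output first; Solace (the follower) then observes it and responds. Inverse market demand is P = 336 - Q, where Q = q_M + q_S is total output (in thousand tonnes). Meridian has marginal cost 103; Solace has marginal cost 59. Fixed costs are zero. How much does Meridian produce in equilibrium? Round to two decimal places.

94.50

The follower Solace best-responds to any q_M: π_S = (336 - Q)q_S - 59q_S.
Setting the follower's marginal profit to zero, 277 - q_M - 2q_S = 0, i.e. q_S = (277 - q_M)/2.
The leader anticipates this reaction. Substituting into P = 336 - Q gives P = 395/2 - (1/2)q_M, so π_M = (395/2 - (1/2)q_M)q_M - 103q_M.
Leader FOC: 189/2 - q_M = 0, so q_M = 189/2.
Then q_S = (277 - 189/2)/2 = 365/4.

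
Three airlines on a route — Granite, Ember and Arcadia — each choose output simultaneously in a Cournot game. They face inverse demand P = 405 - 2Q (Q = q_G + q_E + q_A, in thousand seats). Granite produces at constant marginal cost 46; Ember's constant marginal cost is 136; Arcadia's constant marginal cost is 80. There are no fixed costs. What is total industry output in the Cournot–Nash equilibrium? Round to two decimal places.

119.13

Granite's profit: π_G = (405 - 2Q)q_G - (46q_G). Setting ∂π_G/∂q_G = 0: 359 - 4q_G - 2(q_E + q_A) = 0.
Ember's first-order condition: 269 - 4q_E - 2(q_G + q_A) = 0.
Arcadia's profit: π_A = (405 - 2Q)q_A - (80q_A). Setting ∂π_A/∂q_A = 0: 325 - 4q_A - 2(q_G + q_E) = 0.
Adding the 3 first-order conditions: 953 − 8Q = 0, so Q = 953/8.
Back-substituting: q_G = (359 − 953/4)/2 = 483/8, q_E = (269 − 953/4)/2 = 123/8, q_A = (325 − 953/4)/2 = 347/8.
Total output Q = 483/8 + 123/8 + 347/8 = 953/8.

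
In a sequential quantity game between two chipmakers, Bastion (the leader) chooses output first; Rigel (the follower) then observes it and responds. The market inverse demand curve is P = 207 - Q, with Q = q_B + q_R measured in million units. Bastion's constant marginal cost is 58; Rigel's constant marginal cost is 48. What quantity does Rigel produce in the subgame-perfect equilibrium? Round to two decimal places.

Solve by backward induction. Given q_B, the follower Rigel maximises π_R = (207 - q_B - q_R)q_R - 48q_R.
Follower FOC: 159 - q_B - 2q_R = 0, so q_R(q_B) = (159 - q_B)/2.
Bastion substitutes q_R(q_B) into its own profit: π_B = q_B(207 - q_B - (159 - q_B)/2) - 58q_B = (255/2 - (1/2)q_B)q_B - 58q_B.
The leader's first-order condition 139/2 - q_B = 0 yields q_B = 139/2.
Then q_R = (159 - 139/2)/2 = 179/4.

44.75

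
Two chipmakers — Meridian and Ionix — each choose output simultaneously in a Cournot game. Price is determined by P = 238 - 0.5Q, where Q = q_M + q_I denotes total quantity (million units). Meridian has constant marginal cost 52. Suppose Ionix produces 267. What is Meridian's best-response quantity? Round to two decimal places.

With the rival's output fixed at 267, Meridian's profit is π_M = (238 - (1/2)·267 - (1/2)q_M)q_M - (52q_M) = (209/2 - (1/2)q_M)q_M - (52q_M).
∂π_M/∂q_M = 105/2 - q_M = 0, so q_M = 105/2.

52.50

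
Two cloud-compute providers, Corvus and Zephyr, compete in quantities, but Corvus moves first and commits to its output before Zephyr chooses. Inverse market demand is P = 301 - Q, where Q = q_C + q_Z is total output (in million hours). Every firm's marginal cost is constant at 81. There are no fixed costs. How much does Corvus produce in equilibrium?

110

The follower Zephyr best-responds to any q_C: π_Z = (301 - Q)q_Z - 81q_Z.
Follower FOC: 220 - q_C - 2q_Z = 0, so q_Z(q_C) = (220 - q_C)/2.
The leader anticipates this reaction. Substituting into P = 301 - Q gives P = 191 - (1/2)q_C, so π_C = (191 - (1/2)q_C)q_C - 81q_C.
The leader's first-order condition 110 - q_C = 0 yields q_C = 110.
Then q_Z = (220 - 110)/2 = 55.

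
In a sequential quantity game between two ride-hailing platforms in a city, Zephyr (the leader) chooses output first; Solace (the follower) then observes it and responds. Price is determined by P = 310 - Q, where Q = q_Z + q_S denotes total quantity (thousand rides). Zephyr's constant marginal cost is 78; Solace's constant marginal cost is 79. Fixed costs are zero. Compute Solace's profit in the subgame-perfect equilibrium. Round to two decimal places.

The follower Solace best-responds to any q_Z: π_S = (310 - Q)q_S - 79q_S.
∂π_S/∂q_S = 231 - q_Z - 2q_S = 0 gives the reaction function q_S = (231 - q_Z)/2.
The leader anticipates this reaction. Substituting into P = 310 - Q gives P = 389/2 - (1/2)q_Z, so π_Z = (389/2 - (1/2)q_Z)q_Z - 78q_Z.
Maximising: ∂π_Z/∂q_Z = 233/2 - q_Z = 0, giving q_Z = 233/2.
Then q_S = (231 - 233/2)/2 = 229/4.
Price P = 310 - 695/4 = 545/4.
Solace's profit: (545/4 - 79)·(229/4) = 3277.5625.

3277.56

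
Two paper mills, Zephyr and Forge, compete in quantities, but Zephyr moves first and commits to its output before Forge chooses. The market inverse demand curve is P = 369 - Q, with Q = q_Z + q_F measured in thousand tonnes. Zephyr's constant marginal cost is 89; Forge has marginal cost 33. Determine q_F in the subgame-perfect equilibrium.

The follower Forge best-responds to any q_Z: π_F = (369 - Q)q_F - 33q_F.
Follower FOC: 336 - q_Z - 2q_F = 0, so q_F(q_Z) = (336 - q_Z)/2.
Zephyr substitutes q_F(q_Z) into its own profit: π_Z = q_Z(369 - q_Z - (336 - q_Z)/2) - 89q_Z = (201 - (1/2)q_Z)q_Z - 89q_Z.
Leader FOC: 112 - q_Z = 0, so q_Z = 112.
Then q_F = (336 - 112)/2 = 112.

112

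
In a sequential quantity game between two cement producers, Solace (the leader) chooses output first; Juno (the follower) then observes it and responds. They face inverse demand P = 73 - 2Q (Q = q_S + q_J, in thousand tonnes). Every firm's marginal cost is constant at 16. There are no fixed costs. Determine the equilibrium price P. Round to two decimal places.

The follower Juno best-responds to any q_S: π_J = (73 - 2Q)q_J - 16q_J.
∂π_J/∂q_J = 57 - 2q_S - 4q_J = 0 gives the reaction function q_J = (57 - 2q_S)/4.
Solace substitutes q_J(q_S) into its own profit: π_S = q_S(73 - 2q_S - (57 - 2q_S)/2) - 16q_S = (89/2 - q_S)q_S - 16q_S.
Leader FOC: 57/2 - 2q_S = 0, so q_S = 57/4.
Then q_J = (57 - 2·(57/4))/4 = 57/8.
Total output Q = 171/8, so price P = 73 - 2·(171/8) = 121/4.

30.25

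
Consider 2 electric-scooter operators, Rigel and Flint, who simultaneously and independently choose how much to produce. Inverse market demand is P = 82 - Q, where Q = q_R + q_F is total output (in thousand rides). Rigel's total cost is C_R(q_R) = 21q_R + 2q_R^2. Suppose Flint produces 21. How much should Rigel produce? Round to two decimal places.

With the rival's output fixed at 21, Rigel's profit is π_R = (82 - 21 - q_R)q_R - (21q_R + 2q_R²) = (61 - q_R)q_R - (21q_R + 2q_R²).
∂π_R/∂q_R = 40 - 6q_R = 0, so q_R = 20/3.

6.67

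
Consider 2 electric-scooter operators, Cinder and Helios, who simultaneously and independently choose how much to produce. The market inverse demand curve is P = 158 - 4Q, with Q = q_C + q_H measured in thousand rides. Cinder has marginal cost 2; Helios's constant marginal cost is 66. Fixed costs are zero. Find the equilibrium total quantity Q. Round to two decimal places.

20.67

Cinder's profit: π_C = (158 - 4Q)q_C - (2q_C). Setting ∂π_C/∂q_C = 0: 156 - 8q_C - 4(q_H) = 0.
Helios's profit: π_H = (158 - 4Q)q_H - (66q_H). Setting ∂π_H/∂q_H = 0: 92 - 8q_H - 4(q_C) = 0.
Best responses: q_C = (156 - 4q_H)/8, q_H = (92 - 4q_C)/8.
Solving the pair: q_C = 55/3, q_H = 7/3.
Total output Q = 55/3 + 7/3 = 62/3.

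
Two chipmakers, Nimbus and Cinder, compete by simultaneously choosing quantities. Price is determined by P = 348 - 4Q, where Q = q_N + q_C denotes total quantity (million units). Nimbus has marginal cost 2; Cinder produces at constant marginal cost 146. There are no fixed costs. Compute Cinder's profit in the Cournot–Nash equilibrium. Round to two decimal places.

Nimbus's profit: π_N = (348 - 4Q)q_N - (2q_N). Setting ∂π_N/∂q_N = 0: 346 - 8q_N - 4(q_C) = 0.
Cinder's profit: π_C = (348 - 4Q)q_C - (146q_C). Setting ∂π_C/∂q_C = 0: 202 - 8q_C - 4(q_N) = 0.
Rearranging gives the reaction functions q_N = (346 - 4q_C)/8 and q_C = (202 - 4q_N)/8.
Substituting one into the other gives q_N = 245/6 and q_C = 29/6.
Price P = 348 - 4·(137/3) = 496/3.
Cinder's profit: (496/3 - 146)·(29/6) = 841/9.

93.44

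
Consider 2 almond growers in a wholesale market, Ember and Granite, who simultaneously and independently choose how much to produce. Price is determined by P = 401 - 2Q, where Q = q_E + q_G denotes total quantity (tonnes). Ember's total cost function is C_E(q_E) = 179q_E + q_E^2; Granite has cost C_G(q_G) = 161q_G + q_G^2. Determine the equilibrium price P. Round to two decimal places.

285.50

Ember's profit: π_E = (401 - 2Q)q_E - (179q_E + q_E²). Setting ∂π_E/∂q_E = 0: 222 - 6q_E - 2(q_G) = 0.
Granite's first-order condition: 240 - 6q_G - 2(q_E) = 0.
Rearranging gives the reaction functions q_E = (222 - 2q_G)/6 and q_G = (240 - 2q_E)/6.
Solving the pair: q_E = 213/8, q_G = 249/8.
Total output Q = 231/4, so price P = 401 - 2·(231/4) = 571/2.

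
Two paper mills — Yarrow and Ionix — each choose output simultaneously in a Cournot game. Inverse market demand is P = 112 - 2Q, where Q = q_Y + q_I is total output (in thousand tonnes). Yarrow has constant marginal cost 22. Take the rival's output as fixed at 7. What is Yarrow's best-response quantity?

19

With the rival's output fixed at 7, Yarrow's profit is π_Y = (112 - 2·7 - 2q_Y)q_Y - (22q_Y) = (98 - 2q_Y)q_Y - (22q_Y).
∂π_Y/∂q_Y = 76 - 4q_Y = 0, so q_Y = 19.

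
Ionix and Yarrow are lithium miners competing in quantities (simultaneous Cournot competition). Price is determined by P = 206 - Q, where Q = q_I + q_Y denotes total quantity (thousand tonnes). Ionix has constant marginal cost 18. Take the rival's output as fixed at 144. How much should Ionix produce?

With the rival's output fixed at 144, Ionix's profit is π_I = (206 - 144 - q_I)q_I - (18q_I) = (62 - q_I)q_I - (18q_I).
∂π_I/∂q_I = 44 - 2q_I = 0, so q_I = 22.

22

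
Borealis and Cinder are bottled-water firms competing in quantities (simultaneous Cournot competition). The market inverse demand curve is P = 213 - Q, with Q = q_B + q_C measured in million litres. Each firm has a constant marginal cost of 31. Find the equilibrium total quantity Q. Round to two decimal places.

121.33

A representative firm's profit is π_i = q_i(213 - Q) - 31q_i.
Setting ∂π_i/∂q_i = 0 with rivals' quantities fixed: 182 - 2q_i - q_j = 0.
By symmetry each firm produces the same amount; substituting q_j = q_i yields q_i = 182/3.
Total output Q = 182/3 + 182/3 = 364/3.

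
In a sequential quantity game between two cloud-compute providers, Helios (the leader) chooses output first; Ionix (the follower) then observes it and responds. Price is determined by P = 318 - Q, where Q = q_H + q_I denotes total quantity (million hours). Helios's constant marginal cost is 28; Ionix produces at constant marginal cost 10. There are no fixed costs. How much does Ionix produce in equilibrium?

The follower Ionix best-responds to any q_H: π_I = (318 - Q)q_I - 10q_I.
Follower FOC: 308 - q_H - 2q_I = 0, so q_I(q_H) = (308 - q_H)/2.
The leader anticipates this reaction. Substituting into P = 318 - Q gives P = 164 - (1/2)q_H, so π_H = (164 - (1/2)q_H)q_H - 28q_H.
Maximising: ∂π_H/∂q_H = 136 - q_H = 0, giving q_H = 136.
Then q_I = (308 - 136)/2 = 86.

86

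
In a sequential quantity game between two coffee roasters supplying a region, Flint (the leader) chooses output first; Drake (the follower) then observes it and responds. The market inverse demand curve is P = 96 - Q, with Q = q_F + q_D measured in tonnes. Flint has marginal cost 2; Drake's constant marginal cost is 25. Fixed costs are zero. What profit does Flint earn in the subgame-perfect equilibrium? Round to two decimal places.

1711.13

The follower Drake best-responds to any q_F: π_D = (96 - Q)q_D - 25q_D.
Follower FOC: 71 - q_F - 2q_D = 0, so q_D(q_F) = (71 - q_F)/2.
Flint substitutes q_D(q_F) into its own profit: π_F = q_F(96 - q_F - (71 - q_F)/2) - 2q_F = (121/2 - (1/2)q_F)q_F - 2q_F.
The leader's first-order condition 117/2 - q_F = 0 yields q_F = 117/2.
Then q_D = (71 - 117/2)/2 = 25/4.
Price P = 96 - 259/4 = 125/4.
Flint's profit: (125/4 - 2)·(117/2) = 1711.1250.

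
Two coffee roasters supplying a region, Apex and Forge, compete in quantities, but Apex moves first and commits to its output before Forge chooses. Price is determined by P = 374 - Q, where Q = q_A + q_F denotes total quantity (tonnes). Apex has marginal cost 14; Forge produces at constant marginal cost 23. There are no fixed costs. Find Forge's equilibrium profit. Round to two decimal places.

6930.56

Solve by backward induction. Given q_A, the follower Forge maximises π_F = (374 - q_A - q_F)q_F - 23q_F.
Setting the follower's marginal profit to zero, 351 - q_A - 2q_F = 0, i.e. q_F = (351 - q_A)/2.
The leader anticipates this reaction. Substituting into P = 374 - Q gives P = 397/2 - (1/2)q_A, so π_A = (397/2 - (1/2)q_A)q_A - 14q_A.
The leader's first-order condition 369/2 - q_A = 0 yields q_A = 369/2.
Then q_F = (351 - 369/2)/2 = 333/4.
Price P = 374 - 1071/4 = 425/4.
Forge's profit: (425/4 - 23)·(333/4) = 6930.5625.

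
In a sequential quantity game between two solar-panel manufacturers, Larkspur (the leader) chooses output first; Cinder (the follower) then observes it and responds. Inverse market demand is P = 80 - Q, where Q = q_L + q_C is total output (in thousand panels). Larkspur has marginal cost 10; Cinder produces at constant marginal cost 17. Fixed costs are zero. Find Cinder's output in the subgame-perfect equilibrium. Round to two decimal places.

12.25

The follower Cinder best-responds to any q_L: π_C = (80 - Q)q_C - 17q_C.
∂π_C/∂q_C = 63 - q_L - 2q_C = 0 gives the reaction function q_C = (63 - q_L)/2.
Larkspur substitutes q_C(q_L) into its own profit: π_L = q_L(80 - q_L - (63 - q_L)/2) - 10q_L = (97/2 - (1/2)q_L)q_L - 10q_L.
Maximising: ∂π_L/∂q_L = 77/2 - q_L = 0, giving q_L = 77/2.
Then q_C = (63 - 77/2)/2 = 49/4.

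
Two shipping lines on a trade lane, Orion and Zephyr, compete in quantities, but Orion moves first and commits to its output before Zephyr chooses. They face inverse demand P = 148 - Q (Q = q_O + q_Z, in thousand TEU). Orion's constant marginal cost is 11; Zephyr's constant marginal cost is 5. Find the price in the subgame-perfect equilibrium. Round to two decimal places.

43.75

The follower Zephyr best-responds to any q_O: π_Z = (148 - Q)q_Z - 5q_Z.
Follower FOC: 143 - q_O - 2q_Z = 0, so q_Z(q_O) = (143 - q_O)/2.
The leader anticipates this reaction. Substituting into P = 148 - Q gives P = 153/2 - (1/2)q_O, so π_O = (153/2 - (1/2)q_O)q_O - 11q_O.
Maximising: ∂π_O/∂q_O = 131/2 - q_O = 0, giving q_O = 131/2.
Then q_Z = (143 - 131/2)/2 = 155/4.
Total output Q = 417/4, so price P = 148 - 417/4 = 175/4.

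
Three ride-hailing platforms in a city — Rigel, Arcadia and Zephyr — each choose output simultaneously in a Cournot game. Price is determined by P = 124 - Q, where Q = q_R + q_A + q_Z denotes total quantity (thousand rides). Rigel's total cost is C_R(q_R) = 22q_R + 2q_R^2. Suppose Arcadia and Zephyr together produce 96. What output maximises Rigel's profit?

1

With rivals' combined output fixed at 96, Rigel's profit is π_R = (124 - 96 - q_R)q_R - (22q_R + 2q_R²) = (28 - q_R)q_R - (22q_R + 2q_R²).
∂π_R/∂q_R = 6 - 6q_R = 0, so q_R = 1.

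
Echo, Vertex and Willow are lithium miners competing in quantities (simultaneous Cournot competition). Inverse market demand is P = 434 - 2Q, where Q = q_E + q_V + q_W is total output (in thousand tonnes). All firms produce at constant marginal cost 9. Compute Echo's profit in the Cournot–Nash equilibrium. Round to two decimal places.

5644.53

Each firm earns π_i = (434 - 2Q)q_i - 9q_i.
First-order condition (treating rivals' output as given): 425 - 4q_i - 2·Σ_{j≠i} q_j = 0.
By symmetry each firm produces the same amount; substituting Σ_{j≠i} q_j = 2q_i yields q_i = 425/8.
Price P = 434 - 2·(1275/8) = 461/4.
Echo's profit: (461/4 - 9)·(425/8) = 5644.5313.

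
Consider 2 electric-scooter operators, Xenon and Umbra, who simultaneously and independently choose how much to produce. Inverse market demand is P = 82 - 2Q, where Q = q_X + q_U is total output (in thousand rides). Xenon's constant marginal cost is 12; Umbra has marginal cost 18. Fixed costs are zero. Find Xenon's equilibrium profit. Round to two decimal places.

Xenon's profit: π_X = (82 - 2Q)q_X - (12q_X). Setting ∂π_X/∂q_X = 0: 70 - 4q_X - 2(q_U) = 0.
Umbra's profit: π_U = (82 - 2Q)q_U - (18q_U). Setting ∂π_U/∂q_U = 0: 64 - 4q_U - 2(q_X) = 0.
So q_X = (70 - 2q_U)/4 and q_U = (64 - 2q_X)/4.
Substituting one into the other gives q_X = 38/3 and q_U = 29/3.
Price P = 82 - 2·(67/3) = 112/3.
Xenon's profit: (112/3 - 12)·(38/3) = 320.8889.

320.89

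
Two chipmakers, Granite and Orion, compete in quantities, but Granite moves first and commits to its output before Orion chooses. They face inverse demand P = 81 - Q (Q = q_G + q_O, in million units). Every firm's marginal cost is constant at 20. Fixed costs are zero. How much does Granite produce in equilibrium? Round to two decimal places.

Solve by backward induction. Given q_G, the follower Orion maximises π_O = (81 - q_G - q_O)q_O - 20q_O.
Setting the follower's marginal profit to zero, 61 - q_G - 2q_O = 0, i.e. q_O = (61 - q_G)/2.
The leader anticipates this reaction. Substituting into P = 81 - Q gives P = 101/2 - (1/2)q_G, so π_G = (101/2 - (1/2)q_G)q_G - 20q_G.
Maximising: ∂π_G/∂q_G = 61/2 - q_G = 0, giving q_G = 61/2.
Then q_O = (61 - 61/2)/2 = 61/4.

30.50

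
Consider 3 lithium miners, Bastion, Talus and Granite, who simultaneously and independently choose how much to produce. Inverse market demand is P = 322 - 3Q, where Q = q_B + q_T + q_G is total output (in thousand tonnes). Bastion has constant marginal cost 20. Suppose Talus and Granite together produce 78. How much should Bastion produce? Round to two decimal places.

With rivals' combined output fixed at 78, Bastion's profit is π_B = (322 - 3·78 - 3q_B)q_B - (20q_B) = (88 - 3q_B)q_B - (20q_B).
∂π_B/∂q_B = 68 - 6q_B = 0, so q_B = 34/3.

11.33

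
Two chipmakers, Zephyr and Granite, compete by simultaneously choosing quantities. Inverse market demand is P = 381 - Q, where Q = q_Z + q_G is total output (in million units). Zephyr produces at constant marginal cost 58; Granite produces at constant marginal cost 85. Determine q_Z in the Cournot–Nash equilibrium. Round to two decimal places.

116.67

Zephyr's profit: π_Z = (381 - Q)q_Z - (58q_Z). Setting ∂π_Z/∂q_Z = 0: 323 - 2q_Z - (q_G) = 0.
Granite's profit: π_G = (381 - Q)q_G - (85q_G). Setting ∂π_G/∂q_G = 0: 296 - 2q_G - (q_Z) = 0.
So q_Z = (323 - q_G)/2 and q_G = (296 - q_Z)/2.
Solving the pair: q_Z = 350/3, q_G = 269/3.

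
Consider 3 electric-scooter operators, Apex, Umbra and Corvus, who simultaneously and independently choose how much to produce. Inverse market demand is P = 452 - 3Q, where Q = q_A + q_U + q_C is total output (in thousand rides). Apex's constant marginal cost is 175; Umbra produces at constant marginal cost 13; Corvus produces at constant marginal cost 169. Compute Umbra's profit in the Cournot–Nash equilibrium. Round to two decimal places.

11938.52

Apex's profit: π_A = (452 - 3Q)q_A - (175q_A). Setting ∂π_A/∂q_A = 0: 277 - 6q_A - 3(q_U + q_C) = 0.
Umbra's profit: π_U = (452 - 3Q)q_U - (13q_U). Setting ∂π_U/∂q_U = 0: 439 - 6q_U - 3(q_A + q_C) = 0.
Corvus's profit: π_C = (452 - 3Q)q_C - (169q_C). Setting ∂π_C/∂q_C = 0: 283 - 6q_C - 3(q_A + q_U) = 0.
Adding the 3 conditions: 999 − 6Q − 6Q = 0, i.e. Q = 333/4.
Back-substituting: q_A = (277 − 999/4)/3 = 109/12, q_U = (439 − 999/4)/3 = 757/12, q_C = (283 − 999/4)/3 = 133/12.
Price P = 452 - 3·(333/4) = 809/4.
Umbra's profit: (809/4 - 13)·(757/12) = 11938.5208.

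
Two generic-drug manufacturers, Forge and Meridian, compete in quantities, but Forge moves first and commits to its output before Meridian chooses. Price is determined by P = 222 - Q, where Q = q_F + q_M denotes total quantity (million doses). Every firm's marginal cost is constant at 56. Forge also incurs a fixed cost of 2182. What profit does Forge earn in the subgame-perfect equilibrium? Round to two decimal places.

The follower Meridian best-responds to any q_F: π_M = (222 - Q)q_M - 56q_M.
∂π_M/∂q_M = 166 - q_F - 2q_M = 0 gives the reaction function q_M = (166 - q_F)/2.
Forge substitutes q_M(q_F) into its own profit: π_F = q_F(222 - q_F - (166 - q_F)/2) - 56q_F = (139 - (1/2)q_F)q_F - 56q_F.
Leader FOC: 83 - q_F = 0, so q_F = 83.
Then q_M = (166 - 83)/2 = 83/2.
Price P = 222 - 249/2 = 195/2.
Forge's profit: (195/2 - 56)·83 - 2182 = 1262.5000.

1262.50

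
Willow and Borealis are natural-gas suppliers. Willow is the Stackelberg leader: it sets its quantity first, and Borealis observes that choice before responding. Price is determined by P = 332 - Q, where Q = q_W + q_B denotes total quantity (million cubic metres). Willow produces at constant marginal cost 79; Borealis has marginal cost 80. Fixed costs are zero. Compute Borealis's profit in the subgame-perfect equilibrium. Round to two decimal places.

3906.25

The follower Borealis best-responds to any q_W: π_B = (332 - Q)q_B - 80q_B.
Setting the follower's marginal profit to zero, 252 - q_W - 2q_B = 0, i.e. q_B = (252 - q_W)/2.
The leader anticipates this reaction. Substituting into P = 332 - Q gives P = 206 - (1/2)q_W, so π_W = (206 - (1/2)q_W)q_W - 79q_W.
Leader FOC: 127 - q_W = 0, so q_W = 127.
Then q_B = (252 - 127)/2 = 125/2.
Price P = 332 - 379/2 = 285/2.
Borealis's profit: (285/2 - 80)·(125/2) = 3906.2500.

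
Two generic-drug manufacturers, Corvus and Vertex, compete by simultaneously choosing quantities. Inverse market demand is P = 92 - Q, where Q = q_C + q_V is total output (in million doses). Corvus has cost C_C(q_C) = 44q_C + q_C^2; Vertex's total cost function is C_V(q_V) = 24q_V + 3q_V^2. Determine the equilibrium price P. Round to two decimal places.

74.58

Corvus's profit: π_C = (92 - Q)q_C - (44q_C + q_C²). Setting ∂π_C/∂q_C = 0: 48 - 4q_C - (q_V) = 0.
Vertex's profit: π_V = (92 - Q)q_V - (24q_V + 3q_V²). Setting ∂π_V/∂q_V = 0: 68 - 8q_V - (q_C) = 0.
Rearranging gives the reaction functions q_C = (48 - q_V)/4 and q_V = (68 - q_C)/8.
Substituting one into the other gives q_C = 316/31 and q_V = 224/31.
Total output Q = 540/31, so price P = 92 - 540/31 = 74.5806.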